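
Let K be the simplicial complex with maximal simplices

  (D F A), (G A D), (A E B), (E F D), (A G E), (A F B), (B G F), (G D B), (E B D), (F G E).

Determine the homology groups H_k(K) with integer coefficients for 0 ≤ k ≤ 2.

H_0 = Z,  H_1 = Z/2Z,  H_2 = 0.

Order the vertices as A < B < D < E < F < G. Listing each simplex with vertices in this order, K has dimension 2 with simplices:

  0-simplices (6): A, B, D, E, F, G
  1-simplices (15): AB, AD, AE, AF, AG, BD, BE, BF, BG, DE, DF, DG, EF, EG, FG
  2-simplices (10): ABE, ABF, ADF, ADG, AEG, BDE, BDG, BFG, DEF, EFG

Hence C_0 ≅ Z^6, C_1 ≅ Z^15, C_2 ≅ Z^10.

∂_1: C_1 → C_0 sends each edge [p,q] (with p < q) to q − p.
The resulting 6×15 matrix has rank 5, and its Smith normal form has invariant factors (1,1,1,1,1).

Boundary ∂_2: C_2 → C_1 sends each 2-simplex [p,q,r] to [q,r] − [p,r] + [p,q]. For instance
  ∂AEG = EG − AG + AE,
  ∂EFG = FG − EG + EF.
The 15×10 boundary matrix has rank 10 and Smith normal form diag(1,1,1,1,1,1,1,1,1,2).

Reading off H_k = ker ∂_k / im ∂_{k+1}:

  H_0: rank C_0 − rank ∂_1 = 6 − 5 = 1, and the invariant factors of ∂_1 are all 1, so H_0 = Z.
  H_1: rank ker ∂_1 − rank ∂_2 = (15 − 5) − 10 = 0, and ∂_2 has invariant factor 2 > 1, so H_1 = Z/2Z.
  H_2: rank ker ∂_2 − rank ∂_3 = (10 − 10) − 0 = 0, and there is no ∂_3, so H_2 = 0.

As a check, the Euler characteristic is 6 − 15 + 10 = 1, which agrees with 1 − 0 + 0 = 1.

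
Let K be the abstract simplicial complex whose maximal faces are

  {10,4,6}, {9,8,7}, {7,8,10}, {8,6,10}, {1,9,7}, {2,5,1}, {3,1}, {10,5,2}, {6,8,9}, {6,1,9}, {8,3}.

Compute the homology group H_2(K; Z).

We work with the vertex ordering 1 < 2 < 3 < 4 < 5 < 6 < 7 < 8 < 9 < 10. The simplices of K, each written with vertices in increasing order, are:

  0-simplices (10): [1], [2], [3], [4], [5], [6], [7], [8], [9], [10]
  1-simplices (20): [1,2], [1,3], [1,5], [1,6], [1,7], [1,9], [2,5], [2,10], [3,8], [4,6], [4,10], [5,10], [6,8], [6,9], [6,10], [7,8], [7,9], [7,10], [8,9], [8,10]
  2-simplices (9): [1,2,5], [1,6,9], [1,7,9], [2,5,10], [4,6,10], [6,8,9], [6,8,10], [7,8,9], [7,8,10]

giving chain groups C_0 ≅ Z^10, C_1 ≅ Z^20, C_2 ≅ Z^9.

∂_1: C_1 → C_0 is given by ∂[p,q] = [q] − [p].
The resulting 10×20 matrix has rank 9, and its Smith normal form has invariant factors (1,1,1,1,1,1,1,1,1).

∂_2: C_2 → C_1 sends each 2-simplex [p,q,r] to [q,r] − [p,r] + [p,q]. For instance
  ∂[7,8,10] = [8,10] − [7,10] + [7,8],
  ∂[6,8,9] = [8,9] − [6,9] + [6,8].
This gives a 20×9 integer matrix of rank 9; reducing to Smith normal form yields diagonal entries (1,1,1,1,1,1,1,1,1).

Now H_k = ker ∂_k / im ∂_{k+1}, so:

  H_2: rank ker ∂_2 − rank ∂_3 = (9 − 9) − 0 = 0, and there is no ∂_3, so H_2 = 0.

H_2 ≅ 0.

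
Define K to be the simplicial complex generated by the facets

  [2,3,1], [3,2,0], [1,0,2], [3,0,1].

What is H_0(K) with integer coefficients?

H_0 = Z.

K has 4 vertices, 6 edges, 4 triangles.
rank ∂_0 = 0, rank ∂_1 = 3 ⇒ b_0 = 4 − 0 − 3 = 1; all invariant factors of ∂_1 are 1 so no torsion. So H_0 = Z.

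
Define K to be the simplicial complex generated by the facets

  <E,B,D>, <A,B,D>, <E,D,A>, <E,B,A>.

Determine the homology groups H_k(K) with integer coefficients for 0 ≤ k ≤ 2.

We work with the vertex ordering A < B < D < E. The simplices of K, each written with vertices in increasing order, are:

  0-simplices (4): A, B, D, E
  1-simplices (6): AB, AD, AE, BD, BE, DE
  2-simplices (4): ABD, ABE, ADE, BDE

Hence C_0 ≅ Z^4, C_1 ≅ Z^6, C_2 ≅ Z^4.

The boundary map ∂_1: C_1 → C_0 is given by ∂[p,q] = [q] − [p]. For instance
  ∂AE = E − A.
The resulting 4×6 matrix has rank 3, and its Smith normal form has invariant factors (1,1,1).

The boundary map ∂_2: C_2 → C_1 sends each 2-simplex [p,q,r] to [q,r] − [p,r] + [p,q]. For instance
  ∂ABE = BE − AE + AB,
  ∂BDE = DE − BE + BD.
This gives a 6×4 integer matrix of rank 3; reducing to Smith normal form yields diagonal entries (1,1,1).

From H_k ≅ ker(∂_k) / im(∂_{k+1}) we obtain:

  H_0: rank C_0 − rank ∂_1 = 4 − 3 = 1, and the invariant factors of ∂_1 are all 1, so H_0 ≅ Z.
  H_1: rank ker ∂_1 − rank ∂_2 = (6 − 3) − 3 = 0, and the invariant factors of ∂_2 are all 1, so H_1 ≅ 0.
  H_2: rank ker ∂_2 − rank ∂_3 = (4 − 3) − 0 = 1, and there is no ∂_3, so H_2 ≅ Z.

(K is a triangulation of the 2-sphere S^2.)

H_0 ≅ Z,  H_1 = 0,  H_2 ≅ Z.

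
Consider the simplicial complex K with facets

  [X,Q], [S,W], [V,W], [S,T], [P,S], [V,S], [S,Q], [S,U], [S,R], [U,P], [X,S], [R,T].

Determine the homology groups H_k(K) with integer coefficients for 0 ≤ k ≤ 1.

K has 9 vertices, 12 edges.
rank ∂_0 = 0, rank ∂_1 = 8 ⇒ b_0 = 9 − 0 − 8 = 1; all invariant factors of ∂_1 are 1 so no torsion. So H_0 = Z.
rank ∂_1 = 8, rank ∂_2 = 0 ⇒ b_1 = 12 − 8 − 0 = 4. So H_1 = Z^4.

H_0 ≅ Z,  H_1 ≅ Z^4.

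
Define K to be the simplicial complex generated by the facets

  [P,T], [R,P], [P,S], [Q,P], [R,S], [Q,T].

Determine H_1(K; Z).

H_1 ≅ Z^2.

Fix the vertex order P < Q < R < S < T and write every simplex with vertices in increasing order. Then dim K = 1 and the simplices of K are:

  0-simplices (5): P, Q, R, S, T
  1-simplices (6): PQ, PR, PS, PT, QT, RS

so the chain groups are C_0 ≅ Z^5, C_1 ≅ Z^6.

Boundary ∂_1: C_1 → C_0 is given by ∂[p,q] = [q] − [p].
As a 5×6 matrix over Z this has rank 4, with invariant factors (1,1,1,1).

From H_k ≅ ker(∂_k) / im(∂_{k+1}) we obtain:

  H_1: rank ker ∂_1 − rank ∂_2 = (6 − 4) − 0 = 2, and there is no ∂_2, so H_1 ≅ Z^2.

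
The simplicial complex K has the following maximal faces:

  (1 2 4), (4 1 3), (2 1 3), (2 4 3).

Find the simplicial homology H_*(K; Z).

H_0 = Z,  H_1 = 0,  H_2 = Z.

Order the vertices as 1 < 2 < 3 < 4. Listing each simplex with vertices in this order, K has dimension 2 with simplices:

  0-simplices (4): [1], [2], [3], [4]
  1-simplices (6): [1,2], [1,3], [1,4], [2,3], [2,4], [3,4]
  2-simplices (4): [1,2,3], [1,2,4], [1,3,4], [2,3,4]

so the chain groups are C_0 ≅ Z^4, C_1 ≅ Z^6, C_2 ≅ Z^4.

∂_1: C_1 → C_0 is given by ∂[p,q] = [q] − [p].
The resulting 4×6 matrix has rank 3, and its Smith normal form has invariant factors (1,1,1).

∂_2: C_2 → C_1 maps a triangle to the signed sum of its edges. For instance
  ∂[1,2,4] = [2,4] − [1,4] + [1,2],
  ∂[1,3,4] = [3,4] − [1,4] + [1,3].
The resulting 6×4 matrix has rank 3, and its Smith normal form has invariant factors (1,1,1).

From H_k ≅ ker(∂_k) / im(∂_{k+1}) we obtain:

  H_0: rank C_0 − rank ∂_1 = 4 − 3 = 1, and the invariant factors of ∂_1 are all 1, so H_0 = Z.
  H_1: rank ker ∂_1 − rank ∂_2 = (6 − 3) − 3 = 0, and the invariant factors of ∂_2 are all 1, so H_1 = 0.
  H_2: rank ker ∂_2 − rank ∂_3 = (4 − 3) − 0 = 1, and there is no ∂_3, so H_2 = Z.

As a check, the Euler characteristic is 4 − 6 + 4 = 2, which agrees with 1 − 0 + 1 = 2.
(K is a triangulation of the 2-sphere S^2.)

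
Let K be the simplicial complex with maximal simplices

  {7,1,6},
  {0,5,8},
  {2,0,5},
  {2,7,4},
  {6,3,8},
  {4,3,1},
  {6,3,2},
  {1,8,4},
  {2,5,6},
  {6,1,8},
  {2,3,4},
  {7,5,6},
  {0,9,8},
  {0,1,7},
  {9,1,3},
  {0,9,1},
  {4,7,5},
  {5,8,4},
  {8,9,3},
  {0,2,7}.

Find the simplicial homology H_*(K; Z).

Take the total order 0 < 1 < 2 < 3 < 4 < 5 < 6 < 7 < 8 < 9 on the vertex set. Then K (dimension 2) consists of the simplices:

  0-simplices (10): [0], [1], [2], [3], [4], [5], [6], [7], [8], [9]
  1-simplices (30): (30 of them)
  2-simplices (20): (20 of them)

so the chain groups are C_0 ≅ Z^10, C_1 ≅ Z^30, C_2 ≅ Z^20.

The boundary map ∂_1: C_1 → C_0 sends each edge [p,q] (with p < q) to q − p. For instance
  ∂[5,6] = [6] − [5].
As a 10×30 matrix over Z this has rank 9, with invariant factors (1,1,1,1,1,1,1,1,1).

∂_2: C_2 → C_1 acts by ∂[p,q,r] = [q,r] − [p,r] + [p,q]. For instance
  ∂[2,4,7] = [4,7] − [2,7] + [2,4],
  ∂[2,3,4] = [3,4] − [2,4] + [2,3].
The resulting 30×20 matrix has rank 20, and its Smith normal form has invariant factors (1,1,1,1,1,1,1,1,1,1,1,1,1,1,1,1,1,1,1,2).

Computing H_k = (kernel of ∂_k) / (image of ∂_{k+1}):

  H_0: rank C_0 − rank ∂_1 = 10 − 9 = 1, and the invariant factors of ∂_1 are all 1, so H_0 = Z.
  H_1: rank ker ∂_1 − rank ∂_2 = (30 − 9) − 20 = 1, and ∂_2 has invariant factor 2 > 1, so H_1 = Z ⊕ Z/2.
  H_2: rank ker ∂_2 − rank ∂_3 = (20 − 20) − 0 = 0, and there is no ∂_3, so H_2 = 0.

As a check, the Euler characteristic is 10 − 30 + 20 = 0, which agrees with 1 − 1 + 0 = 0.
(K is a triangulation of the Klein bottle.)

H_0 = Z,  H_1 = Z ⊕ Z/2,  H_2 = 0.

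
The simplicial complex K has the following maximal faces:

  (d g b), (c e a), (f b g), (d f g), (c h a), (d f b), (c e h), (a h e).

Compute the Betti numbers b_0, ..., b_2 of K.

Fix the vertex order a < b < c < d < e < f < g < h and write every simplex with vertices in increasing order. Then dim K = 2 and the simplices of K are:

  0-simplices (8): a, b, c, d, e, f, g, h
  1-simplices (12): ac, ae, ah, bd, bf, bg, ce, ch, df, dg, eh, fg
  2-simplices (8): ace, ach, aeh, bdf, bdg, bfg, ceh, dfg

so the chain groups are C_0 ≅ Z^8, C_1 ≅ Z^12, C_2 ≅ Z^8.

The boundary map ∂_1: C_1 → C_0 maps an edge to its endpoints' difference, ∂[p,q] = q − p. For instance
  ∂df = f − d.
This gives a 8×12 integer matrix of rank 6; reducing to Smith normal form yields diagonal entries (1,1,1,1,1,1).

Boundary ∂_2: C_2 → C_1 acts by ∂[p,q,r] = [q,r] − [p,r] + [p,q]. For instance
  ∂bdg = dg − bg + bd,
  ∂ach = ch − ah + ac.
This gives a 12×8 integer matrix of rank 6; reducing to Smith normal form yields diagonal entries (1,1,1,1,1,1).

Reading off H_k = ker ∂_k / im ∂_{k+1}:

  H_0: rank C_0 − rank ∂_1 = 8 − 6 = 2, and the invariant factors of ∂_1 are all 1, so H_0 ≅ Z^2.
  H_1: rank ker ∂_1 − rank ∂_2 = (12 − 6) − 6 = 0, and the invariant factors of ∂_2 are all 1, so H_1 ≅ 0.
  H_2: rank ker ∂_2 − rank ∂_3 = (8 − 6) − 0 = 2, and there is no ∂_3, so H_2 ≅ Z^2.

Hence the Betti numbers are b_0 = 2, b_1 = 0, b_2 = 2.

b_0 = 2, b_1 = 0, b_2 = 2.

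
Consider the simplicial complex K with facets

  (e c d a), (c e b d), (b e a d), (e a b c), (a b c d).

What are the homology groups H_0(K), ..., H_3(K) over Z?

H_0 ≅ Z,  H_1 = 0,  H_2 = 0,  H_3 ≅ Z.

Take the total order a < b < c < d < e on the vertex set. Then K (dimension 3) consists of the simplices:

  0-simplices (5): a, b, c, d, e
  1-simplices (10): ab, ac, ad, ae, bc, bd, be, cd, ce, de
  2-simplices (10): abc, abd, abe, acd, ace, ade, bcd, bce, bde, cde
  3-simplices (5): abcd, abce, abde, acde, bcde

Hence C_0 ≅ Z^5, C_1 ≅ Z^10, C_2 ≅ Z^10, C_3 ≅ Z^5.

The boundary map ∂_1: C_1 → C_0 sends each edge [p,q] (with p < q) to q − p. For instance
  ∂be = e − b.
This gives a 5×10 integer matrix of rank 4; reducing to Smith normal form yields diagonal entries (1,1,1,1).

∂_2: C_2 → C_1 sends each 2-simplex [p,q,r] to [q,r] − [p,r] + [p,q]. For instance
  ∂abe = be − ae + ab,
  ∂acd = cd − ad + ac.
This gives a 10×10 integer matrix of rank 6; reducing to Smith normal form yields diagonal entries (1,1,1,1,1,1).

The boundary map ∂_3: C_3 → C_2 sends each 3-simplex σ to the alternating sum Σ_i (−1)^i (σ with its i-th vertex removed). For instance
  ∂acde = cde − ade + ace − acd,
  ∂abce = bce − ace + abe − abc.
The 10×5 boundary matrix has rank 4 and Smith normal form diag(1,1,1,1).

From H_k ≅ ker(∂_k) / im(∂_{k+1}) we obtain:

  H_0: rank C_0 − rank ∂_1 = 5 − 4 = 1, and the invariant factors of ∂_1 are all 1, so H_0 ≅ Z.
  H_1: rank ker ∂_1 − rank ∂_2 = (10 − 4) − 6 = 0, and the invariant factors of ∂_2 are all 1, so H_1 ≅ 0.
  H_2: rank ker ∂_2 − rank ∂_3 = (10 − 6) − 4 = 0, and the invariant factors of ∂_3 are all 1, so H_2 ≅ 0.
  H_3: rank ker ∂_3 − rank ∂_4 = (5 − 4) − 0 = 1, and there is no ∂_4, so H_3 ≅ Z.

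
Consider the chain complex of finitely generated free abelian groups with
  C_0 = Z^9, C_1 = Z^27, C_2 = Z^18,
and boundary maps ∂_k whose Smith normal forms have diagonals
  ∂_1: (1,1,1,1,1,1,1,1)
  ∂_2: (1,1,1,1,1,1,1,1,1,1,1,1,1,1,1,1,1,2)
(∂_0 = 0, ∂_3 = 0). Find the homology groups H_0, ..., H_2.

H_0: b_0 = 9 − 0 − 8 = 1; torsion from ∂_1 factors > 1: none. So H_0 = Z.
H_1: b_1 = 27 − 8 − 18 = 1; torsion from ∂_2 factors > 1: [2]. So H_1 = Z × Z/2.
H_2: b_2 = 18 − 18 − 0 = 0; torsion from ∂_3 factors > 1: none. So H_2 = 0.

H_0 = Z,  H_1 = Z × Z/2,  H_2 = 0.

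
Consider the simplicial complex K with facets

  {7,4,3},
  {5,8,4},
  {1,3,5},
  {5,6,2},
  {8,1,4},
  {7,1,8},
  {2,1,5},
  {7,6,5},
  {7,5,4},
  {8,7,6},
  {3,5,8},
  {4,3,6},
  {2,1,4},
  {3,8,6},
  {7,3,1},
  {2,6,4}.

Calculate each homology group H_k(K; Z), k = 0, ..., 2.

Order the vertices as 1 < 2 < 3 < 4 < 5 < 6 < 7 < 8. Listing each simplex with vertices in this order, K has dimension 2 with simplices:

  0-simplices (8): [1], [2], [3], [4], [5], [6], [7], [8]
  1-simplices (24): (24 of them)
  2-simplices (16): [1,2,4], [1,2,5], [1,3,5], [1,3,7], [1,4,8], [1,7,8], [2,4,6], [2,5,6], [3,4,6], [3,4,7], [3,5,8], [3,6,8], [4,5,7], [4,5,8], [5,6,7], [6,7,8]

giving chain groups C_0 ≅ Z^8, C_1 ≅ Z^24, C_2 ≅ Z^16.

∂_1: C_1 → C_0 sends each edge [p,q] (with p < q) to q − p. For instance
  ∂[2,6] = [6] − [2].
As a 8×24 matrix over Z this has rank 7, with invariant factors (1,1,1,1,1,1,1).

∂_2: C_2 → C_1 maps a triangle to the signed sum of its edges. For instance
  ∂[4,5,8] = [5,8] − [4,8] + [4,5],
  ∂[1,4,8] = [4,8] − [1,8] + [1,4].
This gives a 24×16 integer matrix of rank 15; reducing to Smith normal form yields diagonal entries (1,1,1,1,1,1,1,1,1,1,1,1,1,1,1).

Reading off H_k = ker ∂_k / im ∂_{k+1}:

  H_0: rank C_0 − rank ∂_1 = 8 − 7 = 1, and the invariant factors of ∂_1 are all 1, so H_0 = Z.
  H_1: rank ker ∂_1 − rank ∂_2 = (24 − 7) − 15 = 2, and the invariant factors of ∂_2 are all 1, so H_1 = Z^2.
  H_2: rank ker ∂_2 − rank ∂_3 = (16 − 15) − 0 = 1, and there is no ∂_3, so H_2 = Z.

As a check, the Euler characteristic is 8 − 24 + 16 = 0, which agrees with 1 − 2 + 1 = 0.
(K is a triangulation of the torus T^2.)

H_0 = Z,  H_1 = Z^2,  H_2 = Z.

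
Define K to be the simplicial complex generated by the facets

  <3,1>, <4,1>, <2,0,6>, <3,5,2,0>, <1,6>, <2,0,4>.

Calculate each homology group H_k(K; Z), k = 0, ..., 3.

H_0 ≅ Z,  H_1 ≅ Z^2,  H_2 = 0,  H_3 = 0.

Fix the vertex order 0 < 1 < 2 < 3 < 4 < 5 < 6 and write every simplex with vertices in increasing order. Then dim K = 3 and the simplices of K are:

  0-simplices (7): [0], [1], [2], [3], [4], [5], [6]
  1-simplices (13): [0,2], [0,3], [0,4], [0,5], [0,6], [1,3], [1,4], [1,6], [2,3], [2,4], [2,5], [2,6], [3,5]
  2-simplices (6): [0,2,3], [0,2,4], [0,2,5], [0,2,6], [0,3,5], [2,3,5]
  3-simplices (1): [0,2,3,5]

Hence C_0 ≅ Z^7, C_1 ≅ Z^13, C_2 ≅ Z^6, C_3 ≅ Z^1.

∂_1: C_1 → C_0 is given by ∂[p,q] = [q] − [p]. For instance
  ∂[3,5] = [5] − [3].
This gives a 7×13 integer matrix of rank 6; reducing to Smith normal form yields diagonal entries (1,1,1,1,1,1).

∂_2: C_2 → C_1 maps a triangle to the signed sum of its edges. For instance
  ∂[0,2,3] = [2,3] − [0,3] + [0,2],
  ∂[0,3,5] = [3,5] − [0,5] + [0,3].
The 13×6 boundary matrix has rank 5 and Smith normal form diag(1,1,1,1,1).

Boundary ∂_3: C_3 → C_2 sends each 3-simplex σ to the alternating sum Σ_i (−1)^i (σ with its i-th vertex removed). For instance
  ∂[0,2,3,5] = [2,3,5] − [0,3,5] + [0,2,5] − [0,2,3].
As a 6×1 matrix over Z this has rank 1, with invariant factors (1).

Now H_k = ker ∂_k / im ∂_{k+1}, so:

  H_0: rank C_0 − rank ∂_1 = 7 − 6 = 1, and the invariant factors of ∂_1 are all 1, so H_0 ≅ Z.
  H_1: rank ker ∂_1 − rank ∂_2 = (13 − 6) − 5 = 2, and the invariant factors of ∂_2 are all 1, so H_1 ≅ Z^2.
  H_2: rank ker ∂_2 − rank ∂_3 = (6 − 5) − 1 = 0, and the invariant factors of ∂_3 are all 1, so H_2 ≅ 0.
  H_3: rank ker ∂_3 − rank ∂_4 = (1 − 1) − 0 = 0, and there is no ∂_4, so H_3 ≅ 0.

As a check, the Euler characteristic is 7 − 13 + 6 − 1 = -1, which agrees with 1 − 2 + 0 − 0 = -1.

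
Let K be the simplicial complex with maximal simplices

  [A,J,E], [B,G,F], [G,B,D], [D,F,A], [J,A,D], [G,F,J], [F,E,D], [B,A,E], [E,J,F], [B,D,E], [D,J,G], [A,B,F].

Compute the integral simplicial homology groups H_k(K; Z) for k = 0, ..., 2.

H_0 = Z,  H_1 = Z/2Z,  H_2 = 0.

Order the vertices as A < B < D < E < F < G < J. Listing each simplex with vertices in this order, K has dimension 2 with simplices:

  0-simplices (7): A, B, D, E, F, G, J
  1-simplices (18): AB, AD, AE, AF, AJ, BD, BE, BF, BG, DE, DF, DG, DJ, EF, EJ, FG, FJ, GJ
  2-simplices (12): ABE, ABF, ADF, ADJ, AEJ, BDE, BDG, BFG, DEF, DGJ, EFJ, FGJ

so the chain groups are C_0 ≅ Z^7, C_1 ≅ Z^18, C_2 ≅ Z^12.

The boundary map ∂_1: C_1 → C_0 is given by ∂[p,q] = [q] − [p].
The resulting 7×18 matrix has rank 6, and its Smith normal form has invariant factors (1,1,1,1,1,1).

The boundary map ∂_2: C_2 → C_1 maps a triangle to the signed sum of its edges. For instance
  ∂AEJ = EJ − AJ + AE,
  ∂ABE = BE − AE + AB.
The 18×12 boundary matrix has rank 12 and Smith normal form diag(1,1,1,1,1,1,1,1,1,1,1,2).

Now H_k = ker ∂_k / im ∂_{k+1}, so:

  H_0: rank C_0 − rank ∂_1 = 7 − 6 = 1, and the invariant factors of ∂_1 are all 1, so H_0 = Z.
  H_1: rank ker ∂_1 − rank ∂_2 = (18 − 6) − 12 = 0, and ∂_2 has invariant factor 2 > 1, so H_1 = Z/2Z.
  H_2: rank ker ∂_2 − rank ∂_3 = (12 − 12) − 0 = 0, and there is no ∂_3, so H_2 = 0.

(K is a triangulation of the real projective plane RP^2.)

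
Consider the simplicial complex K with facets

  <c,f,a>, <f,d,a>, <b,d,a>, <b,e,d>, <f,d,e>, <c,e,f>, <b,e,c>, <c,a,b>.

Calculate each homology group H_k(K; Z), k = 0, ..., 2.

Order the vertices as a < b < c < d < e < f. Listing each simplex with vertices in this order, K has dimension 2 with simplices:

  0-simplices (6): a, b, c, d, e, f
  1-simplices (12): ab, ac, ad, af, bc, bd, be, ce, cf, de, df, ef
  2-simplices (8): abc, abd, acf, adf, bce, bde, cef, def

Hence C_0 ≅ Z^6, C_1 ≅ Z^12, C_2 ≅ Z^8.

Boundary ∂_1: C_1 → C_0 is given by ∂[p,q] = [q] − [p]. For instance
  ∂be = e − b.
As a 6×12 matrix over Z this has rank 5, with invariant factors (1,1,1,1,1).

∂_2: C_2 → C_1 acts by ∂[p,q,r] = [q,r] − [p,r] + [p,q]. For instance
  ∂bde = de − be + bd,
  ∂cef = ef − cf + ce.
As a 12×8 matrix over Z this has rank 7, with invariant factors (1,1,1,1,1,1,1).

Reading off H_k = ker ∂_k / im ∂_{k+1}:

  H_0: rank C_0 − rank ∂_1 = 6 − 5 = 1, and the invariant factors of ∂_1 are all 1, so H_0 ≅ Z.
  H_1: rank ker ∂_1 − rank ∂_2 = (12 − 5) − 7 = 0, and the invariant factors of ∂_2 are all 1, so H_1 ≅ 0.
  H_2: rank ker ∂_2 − rank ∂_3 = (8 − 7) − 0 = 1, and there is no ∂_3, so H_2 ≅ Z.

H_0 = Z,  H_1 = 0,  H_2 = Z.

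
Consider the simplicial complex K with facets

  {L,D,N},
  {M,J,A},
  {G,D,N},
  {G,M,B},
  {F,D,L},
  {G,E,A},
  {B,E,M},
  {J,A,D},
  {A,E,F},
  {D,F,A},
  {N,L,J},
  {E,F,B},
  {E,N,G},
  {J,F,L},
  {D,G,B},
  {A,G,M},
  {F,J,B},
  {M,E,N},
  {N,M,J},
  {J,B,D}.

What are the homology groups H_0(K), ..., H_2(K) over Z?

H_0 ≅ Z,  H_1 ≅ Z ⊕ Z_2,  H_2 = 0.

Take the total order A < B < D < E < F < G < J < L < M < N on the vertex set. Then K (dimension 2) consists of the simplices:

  0-simplices (10): A, B, D, E, F, G, J, L, M, N
  1-simplices (30): AD, AE, AF, AG, AJ, AM, BD, BE, BF, BG, BJ, BM, DF, DG, DJ, DL, DN, EF, EG, EM, EN, FJ, FL, GM, GN, JL, JM, JN, LN, MN
  2-simplices (20): ADF, ADJ, AEF, AEG, AGM, AJM, BDG, BDJ, BEF, BEM, BFJ, BGM, DFL, DGN, DLN, EGN, EMN, FJL, JLN, JMN

Hence C_0 ≅ Z^10, C_1 ≅ Z^30, C_2 ≅ Z^20.

The boundary map ∂_1: C_1 → C_0 is given by ∂[p,q] = [q] − [p].
As a 10×30 matrix over Z this has rank 9, with invariant factors (1,1,1,1,1,1,1,1,1).

Boundary ∂_2: C_2 → C_1 maps a triangle to the signed sum of its edges. For instance
  ∂EGN = GN − EN + EG,
  ∂BEF = EF − BF + BE.
As a 30×20 matrix over Z this has rank 20, with invariant factors (1,1,1,1,1,1,1,1,1,1,1,1,1,1,1,1,1,1,1,2).

Reading off H_k = ker ∂_k / im ∂_{k+1}:

  H_0: rank C_0 − rank ∂_1 = 10 − 9 = 1, and the invariant factors of ∂_1 are all 1, so H_0 ≅ Z.
  H_1: rank ker ∂_1 − rank ∂_2 = (30 − 9) − 20 = 1, and ∂_2 has invariant factor 2 > 1, so H_1 ≅ Z ⊕ Z_2.
  H_2: rank ker ∂_2 − rank ∂_3 = (20 − 20) − 0 = 0, and there is no ∂_3, so H_2 ≅ 0.

As a check, the Euler characteristic is 10 − 30 + 20 = 0, which agrees with 1 − 1 + 0 = 0.
(K is a triangulation of the Klein bottle.)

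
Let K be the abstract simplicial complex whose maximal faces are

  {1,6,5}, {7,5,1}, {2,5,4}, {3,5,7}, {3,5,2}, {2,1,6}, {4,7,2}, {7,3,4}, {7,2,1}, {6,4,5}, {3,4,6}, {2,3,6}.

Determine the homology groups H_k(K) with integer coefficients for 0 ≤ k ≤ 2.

H_0 = Z,  H_1 = Z/2Z,  H_2 = 0.

Take the total order 1 < 2 < 3 < 4 < 5 < 6 < 7 on the vertex set. Then K (dimension 2) consists of the simplices:

  0-simplices (7): [1], [2], [3], [4], [5], [6], [7]
  1-simplices (18): [1,2], [1,5], [1,6], [1,7], [2,3], [2,4], [2,5], [2,6], [2,7], [3,4], [3,5], [3,6], [3,7], [4,5], [4,6], [4,7], [5,6], [5,7]
  2-simplices (12): [1,2,6], [1,2,7], [1,5,6], [1,5,7], [2,3,5], [2,3,6], [2,4,5], [2,4,7], [3,4,6], [3,4,7], [3,5,7], [4,5,6]

so the chain groups are C_0 ≅ Z^7, C_1 ≅ Z^18, C_2 ≅ Z^12.

Boundary ∂_1: C_1 → C_0 is given by ∂[p,q] = [q] − [p]. For instance
  ∂[1,5] = [5] − [1].
The resulting 7×18 matrix has rank 6, and its Smith normal form has invariant factors (1,1,1,1,1,1).

∂_2: C_2 → C_1 sends each 2-simplex [p,q,r] to [q,r] − [p,r] + [p,q]. For instance
  ∂[1,2,6] = [2,6] − [1,6] + [1,2],
  ∂[3,4,6] = [4,6] − [3,6] + [3,4].
As a 18×12 matrix over Z this has rank 12, with invariant factors (1,1,1,1,1,1,1,1,1,1,1,2).

From H_k ≅ ker(∂_k) / im(∂_{k+1}) we obtain:

  H_0: rank C_0 − rank ∂_1 = 7 − 6 = 1, and the invariant factors of ∂_1 are all 1, so H_0 = Z.
  H_1: rank ker ∂_1 − rank ∂_2 = (18 − 6) − 12 = 0, and ∂_2 has invariant factor 2 > 1, so H_1 = Z/2Z.
  H_2: rank ker ∂_2 − rank ∂_3 = (12 − 12) − 0 = 0, and there is no ∂_3, so H_2 = 0.

(K is a triangulation of the real projective plane RP^2.)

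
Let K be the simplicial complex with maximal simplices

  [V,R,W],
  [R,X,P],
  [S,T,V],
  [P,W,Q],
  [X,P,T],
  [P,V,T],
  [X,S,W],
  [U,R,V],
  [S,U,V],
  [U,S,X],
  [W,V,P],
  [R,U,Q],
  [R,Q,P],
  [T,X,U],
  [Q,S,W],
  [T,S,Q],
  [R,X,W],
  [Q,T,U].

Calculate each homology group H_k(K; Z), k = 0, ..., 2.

Order the vertices as P < Q < R < S < T < U < V < W < X. Listing each simplex with vertices in this order, K has dimension 2 with simplices:

  0-simplices (9): P, Q, R, S, T, U, V, W, X
  1-simplices (27): PQ, PR, PT, PV, PW, PX, QR, QS, QT, QU, QW, RU, RV, RW, RX, ST, SU, SV, SW, SX, TU, TV, TX, UV, UX, VW, WX
  2-simplices (18): PQR, PQW, PRX, PTV, PTX, PVW, QRU, QST, QSW, QTU, RUV, RVW, RWX, STV, SUV, SUX, SWX, TUX

so the chain groups are C_0 ≅ Z^9, C_1 ≅ Z^27, C_2 ≅ Z^18.

Boundary ∂_1: C_1 → C_0 sends each edge [p,q] (with p < q) to q − p. For instance
  ∂RU = U − R.
As a 9×27 matrix over Z this has rank 8, with invariant factors (1,1,1,1,1,1,1,1).

The boundary map ∂_2: C_2 → C_1 maps a triangle to the signed sum of its edges. For instance
  ∂RUV = UV − RV + RU,
  ∂SUX = UX − SX + SU.
As a 27×18 matrix over Z this has rank 18, with invariant factors (1,1,1,1,1,1,1,1,1,1,1,1,1,1,1,1,1,2).

Now H_k = ker ∂_k / im ∂_{k+1}, so:

  H_0: rank C_0 − rank ∂_1 = 9 − 8 = 1, and the invariant factors of ∂_1 are all 1, so H_0 ≅ Z.
  H_1: rank ker ∂_1 − rank ∂_2 = (27 − 8) − 18 = 1, and ∂_2 has invariant factor 2 > 1, so H_1 ≅ Z ⊕ Z/2.
  H_2: rank ker ∂_2 − rank ∂_3 = (18 − 18) − 0 = 0, and there is no ∂_3, so H_2 ≅ 0.

H_0 ≅ Z,  H_1 ≅ Z ⊕ Z/2,  H_2 = 0.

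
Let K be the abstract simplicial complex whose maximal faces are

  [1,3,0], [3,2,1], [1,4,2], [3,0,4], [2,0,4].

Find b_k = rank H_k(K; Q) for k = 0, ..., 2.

We work with the vertex ordering 0 < 1 < 2 < 3 < 4. The simplices of K, each written with vertices in increasing order, are:

  0-simplices (5): [0], [1], [2], [3], [4]
  1-simplices (10): [0,1], [0,2], [0,3], [0,4], [1,2], [1,3], [1,4], [2,3], [2,4], [3,4]
  2-simplices (5): [0,1,3], [0,2,4], [0,3,4], [1,2,3], [1,2,4]

giving chain groups C_0 ≅ Z^5, C_1 ≅ Z^10, C_2 ≅ Z^5.

Boundary ∂_1: C_1 → C_0 maps an edge to its endpoints' difference, ∂[p,q] = q − p.
The resulting 5×10 matrix has rank 4, and its Smith normal form has invariant factors (1,1,1,1).

∂_2: C_2 → C_1 sends each 2-simplex [p,q,r] to [q,r] − [p,r] + [p,q]. For instance
  ∂[1,2,3] = [2,3] − [1,3] + [1,2],
  ∂[1,2,4] = [2,4] − [1,4] + [1,2].
This gives a 10×5 integer matrix of rank 5; reducing to Smith normal form yields diagonal entries (1,1,1,1,1).

Computing H_k = (kernel of ∂_k) / (image of ∂_{k+1}):

  H_0: rank C_0 − rank ∂_1 = 5 − 4 = 1, and the invariant factors of ∂_1 are all 1, so H_0 ≅ Z.
  H_1: rank ker ∂_1 − rank ∂_2 = (10 − 4) − 5 = 1, and the invariant factors of ∂_2 are all 1, so H_1 ≅ Z.
  H_2: rank ker ∂_2 − rank ∂_3 = (5 − 5) − 0 = 0, and there is no ∂_3, so H_2 ≅ 0.

(K is a triangulation of the Möbius band.)

Hence the Betti numbers are b_0 = 1, b_1 = 1, b_2 = 0.

b_0 = 1, b_1 = 1, b_2 = 0.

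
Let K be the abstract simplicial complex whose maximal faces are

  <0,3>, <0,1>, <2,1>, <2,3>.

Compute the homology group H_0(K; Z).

Fix the vertex order 0 < 1 < 2 < 3 and write every simplex with vertices in increasing order. Then dim K = 1 and the simplices of K are:

  0-simplices (4): [0], [1], [2], [3]
  1-simplices (4): [0,1], [0,3], [1,2], [2,3]

giving chain groups C_0 ≅ Z^4, C_1 ≅ Z^4.

Boundary ∂_1: C_1 → C_0 sends each edge [p,q] (with p < q) to q − p. For instance
  ∂[0,3] = [3] − [0].
The resulting 4×4 matrix has rank 3, and its Smith normal form has invariant factors (1,1,1).

Now H_k = ker ∂_k / im ∂_{k+1}, so:

  H_0: rank C_0 − rank ∂_1 = 4 − 3 = 1, and the invariant factors of ∂_1 are all 1, so H_0 ≅ Z.

(K is a triangulation of the circle S^1.)

H_0 ≅ Z.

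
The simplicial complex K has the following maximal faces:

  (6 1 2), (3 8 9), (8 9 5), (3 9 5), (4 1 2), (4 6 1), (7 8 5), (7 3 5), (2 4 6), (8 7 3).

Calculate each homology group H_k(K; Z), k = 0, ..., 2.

H_0 ≅ Z^2,  H_1 = 0,  H_2 ≅ Z^2.

We work with the vertex ordering 1 < 2 < 3 < 4 < 5 < 6 < 7 < 8 < 9. The simplices of K, each written with vertices in increasing order, are:

  0-simplices (9): [1], [2], [3], [4], [5], [6], [7], [8], [9]
  1-simplices (15): [1,2], [1,4], [1,6], [2,4], [2,6], [3,5], [3,7], [3,8], [3,9], [4,6], [5,7], [5,8], [5,9], [7,8], [8,9]
  2-simplices (10): [1,2,4], [1,2,6], [1,4,6], [2,4,6], [3,5,7], [3,5,9], [3,7,8], [3,8,9], [5,7,8], [5,8,9]

so the chain groups are C_0 ≅ Z^9, C_1 ≅ Z^15, C_2 ≅ Z^10.

The boundary map ∂_1: C_1 → C_0 is given by ∂[p,q] = [q] − [p]. For instance
  ∂[1,6] = [6] − [1].
The 9×15 boundary matrix has rank 7 and Smith normal form diag(1,1,1,1,1,1,1).

The boundary map ∂_2: C_2 → C_1 maps a triangle to the signed sum of its edges. For instance
  ∂[1,4,6] = [4,6] − [1,6] + [1,4],
  ∂[3,5,7] = [5,7] − [3,7] + [3,5].
The 15×10 boundary matrix has rank 8 and Smith normal form diag(1,1,1,1,1,1,1,1).

From H_k ≅ ker(∂_k) / im(∂_{k+1}) we obtain:

  H_0: rank C_0 − rank ∂_1 = 9 − 7 = 2, and the invariant factors of ∂_1 are all 1, so H_0 = Z^2.
  H_1: rank ker ∂_1 − rank ∂_2 = (15 − 7) − 8 = 0, and the invariant factors of ∂_2 are all 1, so H_1 = 0.
  H_2: rank ker ∂_2 − rank ∂_3 = (10 − 8) − 0 = 2, and there is no ∂_3, so H_2 = Z^2.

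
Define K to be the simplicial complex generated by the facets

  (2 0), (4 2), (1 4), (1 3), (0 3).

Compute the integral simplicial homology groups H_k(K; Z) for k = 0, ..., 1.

H_0 = Z,  H_1 = Z.

Order the vertices as 0 < 1 < 2 < 3 < 4. Listing each simplex with vertices in this order, K has dimension 1 with simplices:

  0-simplices (5): [0], [1], [2], [3], [4]
  1-simplices (5): [0,2], [0,3], [1,3], [1,4], [2,4]

so the chain groups are C_0 ≅ Z^5, C_1 ≅ Z^5.

Boundary ∂_1: C_1 → C_0 is given by ∂[p,q] = [q] − [p]. For instance
  ∂[1,4] = [4] − [1].
This gives a 5×5 integer matrix of rank 4; reducing to Smith normal form yields diagonal entries (1,1,1,1).

Reading off H_k = ker ∂_k / im ∂_{k+1}:

  H_0: rank C_0 − rank ∂_1 = 5 − 4 = 1, and the invariant factors of ∂_1 are all 1, so H_0 = Z.
  H_1: rank ker ∂_1 − rank ∂_2 = (5 − 4) − 0 = 1, and there is no ∂_2, so H_1 = Z.

As a check, the Euler characteristic is 5 − 5 = 0, which agrees with 1 − 1 = 0.
(K is a triangulation of the circle S^1.)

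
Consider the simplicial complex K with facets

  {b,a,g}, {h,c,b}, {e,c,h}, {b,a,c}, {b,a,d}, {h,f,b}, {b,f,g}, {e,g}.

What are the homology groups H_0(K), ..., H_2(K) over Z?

We work with the vertex ordering a < b < c < d < e < f < g < h. The simplices of K, each written with vertices in increasing order, are:

  0-simplices (8): a, b, c, d, e, f, g, h
  1-simplices (15): ab, ac, ad, ag, bc, bd, bf, bg, bh, ce, ch, eg, eh, fg, fh
  2-simplices (7): abc, abd, abg, bch, bfg, bfh, ceh

giving chain groups C_0 ≅ Z^8, C_1 ≅ Z^15, C_2 ≅ Z^7.

∂_1: C_1 → C_0 is given by ∂[p,q] = [q] − [p]. For instance
  ∂bd = d − b.
As a 8×15 matrix over Z this has rank 7, with invariant factors (1,1,1,1,1,1,1).

Boundary ∂_2: C_2 → C_1 maps a triangle to the signed sum of its edges. For instance
  ∂ceh = eh − ch + ce,
  ∂abd = bd − ad + ab.
This gives a 15×7 integer matrix of rank 7; reducing to Smith normal form yields diagonal entries (1,1,1,1,1,1,1).

Computing H_k = (kernel of ∂_k) / (image of ∂_{k+1}):

  H_0: rank C_0 − rank ∂_1 = 8 − 7 = 1, and the invariant factors of ∂_1 are all 1, so H_0 ≅ Z.
  H_1: rank ker ∂_1 − rank ∂_2 = (15 − 7) − 7 = 1, and the invariant factors of ∂_2 are all 1, so H_1 ≅ Z.
  H_2: rank ker ∂_2 − rank ∂_3 = (7 − 7) − 0 = 0, and there is no ∂_3, so H_2 ≅ 0.

As a check, the Euler characteristic is 8 − 15 + 7 = 0, which agrees with 1 − 1 + 0 = 0.

H_0 = Z,  H_1 = Z,  H_2 = 0.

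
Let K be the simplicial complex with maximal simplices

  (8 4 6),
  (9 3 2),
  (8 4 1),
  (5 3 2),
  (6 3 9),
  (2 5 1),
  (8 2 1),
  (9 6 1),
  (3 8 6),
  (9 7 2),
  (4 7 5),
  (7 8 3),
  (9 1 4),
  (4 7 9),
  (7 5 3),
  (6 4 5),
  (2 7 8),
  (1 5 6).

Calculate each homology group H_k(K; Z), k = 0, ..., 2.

Order the vertices as 1 < 2 < 3 < 4 < 5 < 6 < 7 < 8 < 9. Listing each simplex with vertices in this order, K has dimension 2 with simplices:

  0-simplices (9): [1], [2], [3], [4], [5], [6], [7], [8], [9]
  1-simplices (27): (27 of them)
  2-simplices (18): [1,2,5], [1,2,8], [1,4,8], [1,4,9], [1,5,6], [1,6,9], [2,3,5], [2,3,9], [2,7,8], [2,7,9], [3,5,7], [3,6,8], [3,6,9], [3,7,8], [4,5,6], [4,5,7], [4,6,8], [4,7,9]

giving chain groups C_0 ≅ Z^9, C_1 ≅ Z^27, C_2 ≅ Z^18.

The boundary map ∂_1: C_1 → C_0 is given by ∂[p,q] = [q] − [p]. For instance
  ∂[2,5] = [5] − [2].
The resulting 9×27 matrix has rank 8, and its Smith normal form has invariant factors (1,1,1,1,1,1,1,1).

∂_2: C_2 → C_1 acts by ∂[p,q,r] = [q,r] − [p,r] + [p,q]. For instance
  ∂[1,6,9] = [6,9] − [1,9] + [1,6],
  ∂[4,5,6] = [5,6] − [4,6] + [4,5].
The resulting 27×18 matrix has rank 18, and its Smith normal form has invariant factors (1,1,1,1,1,1,1,1,1,1,1,1,1,1,1,1,1,2).

Reading off H_k = ker ∂_k / im ∂_{k+1}:

  H_0: rank C_0 − rank ∂_1 = 9 − 8 = 1, and the invariant factors of ∂_1 are all 1, so H_0 ≅ Z.
  H_1: rank ker ∂_1 − rank ∂_2 = (27 − 8) − 18 = 1, and ∂_2 has invariant factor 2 > 1, so H_1 ≅ Z × Z/2.
  H_2: rank ker ∂_2 − rank ∂_3 = (18 − 18) − 0 = 0, and there is no ∂_3, so H_2 ≅ 0.

(K is a triangulation of the Klein bottle.)

H_0 = Z,  H_1 = Z × Z/2,  H_2 = 0.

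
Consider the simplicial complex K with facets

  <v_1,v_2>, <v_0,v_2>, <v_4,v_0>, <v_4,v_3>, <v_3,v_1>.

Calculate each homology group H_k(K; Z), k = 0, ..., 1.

K has 5 vertices, 5 edges.
rank ∂_0 = 0, rank ∂_1 = 4 ⇒ b_0 = 5 − 0 − 4 = 1; all invariant factors of ∂_1 are 1 so no torsion. So H_0 = Z.
rank ∂_1 = 4, rank ∂_2 = 0 ⇒ b_1 = 5 − 4 − 0 = 1. So H_1 = Z.

H_0 ≅ Z,  H_1 ≅ Z.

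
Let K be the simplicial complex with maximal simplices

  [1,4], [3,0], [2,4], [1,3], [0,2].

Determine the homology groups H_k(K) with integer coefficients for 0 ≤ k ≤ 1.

Order the vertices as 0 < 1 < 2 < 3 < 4. Listing each simplex with vertices in this order, K has dimension 1 with simplices:

  0-simplices (5): [0], [1], [2], [3], [4]
  1-simplices (5): [0,2], [0,3], [1,3], [1,4], [2,4]

giving chain groups C_0 ≅ Z^5, C_1 ≅ Z^5.

∂_1: C_1 → C_0 sends each edge [p,q] (with p < q) to q − p.
This gives a 5×5 integer matrix of rank 4; reducing to Smith normal form yields diagonal entries (1,1,1,1).

Now H_k = ker ∂_k / im ∂_{k+1}, so:

  H_0: rank C_0 − rank ∂_1 = 5 − 4 = 1, and the invariant factors of ∂_1 are all 1, so H_0 = Z.
  H_1: rank ker ∂_1 − rank ∂_2 = (5 − 4) − 0 = 1, and there is no ∂_2, so H_1 = Z.

As a check, the Euler characteristic is 5 − 5 = 0, which agrees with 1 − 1 = 0.
(K is a triangulation of the circle S^1.)

H_0 ≅ Z,  H_1 ≅ Z.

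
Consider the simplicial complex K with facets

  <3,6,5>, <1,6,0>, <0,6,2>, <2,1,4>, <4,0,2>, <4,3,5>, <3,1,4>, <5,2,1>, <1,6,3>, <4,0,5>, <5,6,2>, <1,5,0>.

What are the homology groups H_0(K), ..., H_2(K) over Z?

H_0 ≅ Z,  H_1 ≅ Z/2,  H_2 = 0.

Order the vertices as 0 < 1 < 2 < 3 < 4 < 5 < 6. Listing each simplex with vertices in this order, K has dimension 2 with simplices:

  0-simplices (7): [0], [1], [2], [3], [4], [5], [6]
  1-simplices (18): [0,1], [0,2], [0,4], [0,5], [0,6], [1,2], [1,3], [1,4], [1,5], [1,6], [2,4], [2,5], [2,6], [3,4], [3,5], [3,6], [4,5], [5,6]
  2-simplices (12): [0,1,5], [0,1,6], [0,2,4], [0,2,6], [0,4,5], [1,2,4], [1,2,5], [1,3,4], [1,3,6], [2,5,6], [3,4,5], [3,5,6]

so the chain groups are C_0 ≅ Z^7, C_1 ≅ Z^18, C_2 ≅ Z^12.

∂_1: C_1 → C_0 maps an edge to its endpoints' difference, ∂[p,q] = q − p. For instance
  ∂[3,6] = [6] − [3].
As a 7×18 matrix over Z this has rank 6, with invariant factors (1,1,1,1,1,1).

∂_2: C_2 → C_1 sends each 2-simplex [p,q,r] to [q,r] − [p,r] + [p,q]. For instance
  ∂[1,2,4] = [2,4] − [1,4] + [1,2],
  ∂[0,2,6] = [2,6] − [0,6] + [0,2].
The resulting 18×12 matrix has rank 12, and its Smith normal form has invariant factors (1,1,1,1,1,1,1,1,1,1,1,2).

Reading off H_k = ker ∂_k / im ∂_{k+1}:

  H_0: rank C_0 − rank ∂_1 = 7 − 6 = 1, and the invariant factors of ∂_1 are all 1, so H_0 = Z.
  H_1: rank ker ∂_1 − rank ∂_2 = (18 − 6) − 12 = 0, and ∂_2 has invariant factor 2 > 1, so H_1 = Z/2.
  H_2: rank ker ∂_2 − rank ∂_3 = (12 − 12) − 0 = 0, and there is no ∂_3, so H_2 = 0.

(K is a triangulation of the real projective plane RP^2.)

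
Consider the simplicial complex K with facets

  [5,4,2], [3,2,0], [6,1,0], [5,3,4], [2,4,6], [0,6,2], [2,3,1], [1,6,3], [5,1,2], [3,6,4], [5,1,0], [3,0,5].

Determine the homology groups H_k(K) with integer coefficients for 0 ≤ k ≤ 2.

H_0 = Z,  H_1 = Z/2,  H_2 = 0.

Fix the vertex order 0 < 1 < 2 < 3 < 4 < 5 < 6 and write every simplex with vertices in increasing order. Then dim K = 2 and the simplices of K are:

  0-simplices (7): [0], [1], [2], [3], [4], [5], [6]
  1-simplices (18): [0,1], [0,2], [0,3], [0,5], [0,6], [1,2], [1,3], [1,5], [1,6], [2,3], [2,4], [2,5], [2,6], [3,4], [3,5], [3,6], [4,5], [4,6]
  2-simplices (12): [0,1,5], [0,1,6], [0,2,3], [0,2,6], [0,3,5], [1,2,3], [1,2,5], [1,3,6], [2,4,5], [2,4,6], [3,4,5], [3,4,6]

giving chain groups C_0 ≅ Z^7, C_1 ≅ Z^18, C_2 ≅ Z^12.

The boundary map ∂_1: C_1 → C_0 sends each edge [p,q] (with p < q) to q − p. For instance
  ∂[2,4] = [4] − [2].
As a 7×18 matrix over Z this has rank 6, with invariant factors (1,1,1,1,1,1).

Boundary ∂_2: C_2 → C_1 acts by ∂[p,q,r] = [q,r] − [p,r] + [p,q]. For instance
  ∂[0,2,3] = [2,3] − [0,3] + [0,2],
  ∂[2,4,5] = [4,5] − [2,5] + [2,4].
The 18×12 boundary matrix has rank 12 and Smith normal form diag(1,1,1,1,1,1,1,1,1,1,1,2).

Reading off H_k = ker ∂_k / im ∂_{k+1}:

  H_0: rank C_0 − rank ∂_1 = 7 − 6 = 1, and the invariant factors of ∂_1 are all 1, so H_0 = Z.
  H_1: rank ker ∂_1 − rank ∂_2 = (18 − 6) − 12 = 0, and ∂_2 has invariant factor 2 > 1, so H_1 = Z/2.
  H_2: rank ker ∂_2 − rank ∂_3 = (12 − 12) − 0 = 0, and there is no ∂_3, so H_2 = 0.

(K is a triangulation of the real projective plane RP^2.)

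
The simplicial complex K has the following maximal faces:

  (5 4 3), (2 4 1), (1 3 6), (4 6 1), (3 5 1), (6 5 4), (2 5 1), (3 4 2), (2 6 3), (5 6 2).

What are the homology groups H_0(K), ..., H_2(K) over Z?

H_0 = Z,  H_1 = Z/2Z,  H_2 = 0.

We work with the vertex ordering 1 < 2 < 3 < 4 < 5 < 6. The simplices of K, each written with vertices in increasing order, are:

  0-simplices (6): [1], [2], [3], [4], [5], [6]
  1-simplices (15): [1,2], [1,3], [1,4], [1,5], [1,6], [2,3], [2,4], [2,5], [2,6], [3,4], [3,5], [3,6], [4,5], [4,6], [5,6]
  2-simplices (10): [1,2,4], [1,2,5], [1,3,5], [1,3,6], [1,4,6], [2,3,4], [2,3,6], [2,5,6], [3,4,5], [4,5,6]

so the chain groups are C_0 ≅ Z^6, C_1 ≅ Z^15, C_2 ≅ Z^10.

The boundary map ∂_1: C_1 → C_0 maps an edge to its endpoints' difference, ∂[p,q] = q − p. For instance
  ∂[2,5] = [5] − [2].
The 6×15 boundary matrix has rank 5 and Smith normal form diag(1,1,1,1,1).

∂_2: C_2 → C_1 maps a triangle to the signed sum of its edges. For instance
  ∂[4,5,6] = [5,6] − [4,6] + [4,5],
  ∂[3,4,5] = [4,5] − [3,5] + [3,4].
The 15×10 boundary matrix has rank 10 and Smith normal form diag(1,1,1,1,1,1,1,1,1,2).

Reading off H_k = ker ∂_k / im ∂_{k+1}:

  H_0: rank C_0 − rank ∂_1 = 6 − 5 = 1, and the invariant factors of ∂_1 are all 1, so H_0 ≅ Z.
  H_1: rank ker ∂_1 − rank ∂_2 = (15 − 5) − 10 = 0, and ∂_2 has invariant factor 2 > 1, so H_1 ≅ Z/2Z.
  H_2: rank ker ∂_2 − rank ∂_3 = (10 − 10) − 0 = 0, and there is no ∂_3, so H_2 ≅ 0.

As a check, the Euler characteristic is 6 − 15 + 10 = 1, which agrees with 1 − 0 + 0 = 1.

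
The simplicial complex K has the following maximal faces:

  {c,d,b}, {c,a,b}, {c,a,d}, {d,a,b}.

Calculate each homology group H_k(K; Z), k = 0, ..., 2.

H_0 = Z,  H_1 = 0,  H_2 = Z.

Fix the vertex order a < b < c < d and write every simplex with vertices in increasing order. Then dim K = 2 and the simplices of K are:

  0-simplices (4): a, b, c, d
  1-simplices (6): ab, ac, ad, bc, bd, cd
  2-simplices (4): abc, abd, acd, bcd

so the chain groups are C_0 ≅ Z^4, C_1 ≅ Z^6, C_2 ≅ Z^4.

∂_1: C_1 → C_0 maps an edge to its endpoints' difference, ∂[p,q] = q − p.
The 4×6 boundary matrix has rank 3 and Smith normal form diag(1,1,1).

The boundary map ∂_2: C_2 → C_1 acts by ∂[p,q,r] = [q,r] − [p,r] + [p,q]. For instance
  ∂abd = bd − ad + ab,
  ∂acd = cd − ad + ac.
The 6×4 boundary matrix has rank 3 and Smith normal form diag(1,1,1).

Now H_k = ker ∂_k / im ∂_{k+1}, so:

  H_0: rank C_0 − rank ∂_1 = 4 − 3 = 1, and the invariant factors of ∂_1 are all 1, so H_0 ≅ Z.
  H_1: rank ker ∂_1 − rank ∂_2 = (6 − 3) − 3 = 0, and the invariant factors of ∂_2 are all 1, so H_1 ≅ 0.
  H_2: rank ker ∂_2 − rank ∂_3 = (4 − 3) − 0 = 1, and there is no ∂_3, so H_2 ≅ Z.

(K is a triangulation of the 2-sphere S^2.)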